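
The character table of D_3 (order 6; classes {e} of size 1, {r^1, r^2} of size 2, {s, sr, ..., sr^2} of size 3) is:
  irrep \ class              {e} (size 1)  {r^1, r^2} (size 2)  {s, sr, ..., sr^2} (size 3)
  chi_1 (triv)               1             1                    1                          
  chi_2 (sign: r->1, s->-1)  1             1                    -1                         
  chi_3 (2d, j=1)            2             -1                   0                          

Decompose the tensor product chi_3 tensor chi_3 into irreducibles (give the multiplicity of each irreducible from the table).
chi_3 tensor chi_3 = chi_1 + chi_2 + chi_3 (all other irreducibles have multiplicity 0).

Derivation: The character of a tensor product is the pointwise product (chi_3 * chi_3)(C) = chi_3(C) * chi_3(C):
  {e}: (2)*(2), {r^1, r^2}: (-1)*(-1), {s, sr, ..., sr^2}: (0)*(0)
so (chi_3 * chi_3) takes values
  {e} -> 4, {r^1, r^2} -> 1, {s, sr, ..., sr^2} -> 0.
Now take the inner product of this character with each irreducible chi from the table, <chi_3*chi_3, chi> = (1/6) sum_C |C| (chi_3*chi_3)(C) conj(chi(C)):
  <chi_3*chi_3, chi_1> = (1/6)[1*(4)*conj(1) + 2*(1)*conj(1) + 3*(0)*conj(1)]
      = (1/6)[(4) + (2) + (0)] = 6/6 = 1
  <chi_3*chi_3, chi_2> = (1/6)[1*(4)*conj(1) + 2*(1)*conj(1) + 3*(0)*conj(-1)]
      = (1/6)[(4) + (2) + (0)] = 6/6 = 1
  <chi_3*chi_3, chi_3> = (1/6)[1*(4)*conj(2) + 2*(1)*conj(-1) + 3*(0)*conj(0)]
      = (1/6)[(8) + (-2) + (0)] = 6/6 = 1
Hence the multiplicities are chi_1: 1, chi_2: 1, chi_3: 1. Dimension check: dim(chi_3)*dim(chi_3) = 2*2 = 4 and sum (mult * dim) = 1*1 + 1*1 + 1*2 = 4.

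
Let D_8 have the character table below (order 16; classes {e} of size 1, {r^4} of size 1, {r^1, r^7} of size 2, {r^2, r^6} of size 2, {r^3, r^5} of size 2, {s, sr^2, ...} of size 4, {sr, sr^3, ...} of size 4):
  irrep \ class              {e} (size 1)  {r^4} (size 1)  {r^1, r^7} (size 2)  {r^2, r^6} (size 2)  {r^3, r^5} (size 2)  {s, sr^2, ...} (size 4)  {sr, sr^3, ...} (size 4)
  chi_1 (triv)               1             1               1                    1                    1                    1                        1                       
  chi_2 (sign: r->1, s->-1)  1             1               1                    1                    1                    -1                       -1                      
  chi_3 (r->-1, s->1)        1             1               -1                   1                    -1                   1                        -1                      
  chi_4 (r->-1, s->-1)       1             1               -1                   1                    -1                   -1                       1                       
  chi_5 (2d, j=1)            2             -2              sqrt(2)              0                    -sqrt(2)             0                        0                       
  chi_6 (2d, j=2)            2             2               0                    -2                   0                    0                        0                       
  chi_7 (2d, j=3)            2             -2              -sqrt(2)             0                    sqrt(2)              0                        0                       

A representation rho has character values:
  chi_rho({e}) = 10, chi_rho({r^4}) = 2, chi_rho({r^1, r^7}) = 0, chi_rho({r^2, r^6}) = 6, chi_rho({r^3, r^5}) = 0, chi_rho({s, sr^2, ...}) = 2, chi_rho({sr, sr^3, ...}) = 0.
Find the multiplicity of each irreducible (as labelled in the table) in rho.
Multiplicities: chi_1: 2, chi_2: 1, chi_3: 2, chi_4: 1, chi_5: 1, chi_6: 0, chi_7: 1.

Solution. Use <chi_rho, chi> = (1/|G|) sum_C |C| * chi_rho(C) * conj(chi(C)) with |G| = 16 for each irreducible chi in the table:
  <chi_rho, chi_1> = (1/16)[1*(10)*conj(1) + 1*(2)*conj(1) + 2*(0)*conj(1) + 2*(6)*conj(1) + 2*(0)*conj(1) + 4*(2)*conj(1) + 4*(0)*conj(1)]
      = (1/16)[(10) + (2) + (0) + (12) + (0) + (8) + (0)] = 32/16 = 2
  <chi_rho, chi_2> = (1/16)[1*(10)*conj(1) + 1*(2)*conj(1) + 2*(0)*conj(1) + 2*(6)*conj(1) + 2*(0)*conj(1) + 4*(2)*conj(-1) + 4*(0)*conj(-1)]
      = (1/16)[(10) + (2) + (0) + (12) + (0) + (-8) + (0)] = 16/16 = 1
  <chi_rho, chi_3> = (1/16)[1*(10)*conj(1) + 1*(2)*conj(1) + 2*(0)*conj(-1) + 2*(6)*conj(1) + 2*(0)*conj(-1) + 4*(2)*conj(1) + 4*(0)*conj(-1)]
      = (1/16)[(10) + (2) + (0) + (12) + (0) + (8) + (0)] = 32/16 = 2
  <chi_rho, chi_4> = (1/16)[1*(10)*conj(1) + 1*(2)*conj(1) + 2*(0)*conj(-1) + 2*(6)*conj(1) + 2*(0)*conj(-1) + 4*(2)*conj(-1) + 4*(0)*conj(1)]
      = (1/16)[(10) + (2) + (0) + (12) + (0) + (-8) + (0)] = 16/16 = 1
  <chi_rho, chi_5> = (1/16)[1*(10)*conj(2) + 1*(2)*conj(-2) + 2*(0)*conj(sqrt(2)) + 2*(6)*conj(0) + 2*(0)*conj(-sqrt(2)) + 4*(2)*conj(0) + 4*(0)*conj(0)]
      = (1/16)[(20) + (-4) + (0) + (0) + (0) + (0) + (0)] = 16/16 = 1
  <chi_rho, chi_6> = (1/16)[1*(10)*conj(2) + 1*(2)*conj(2) + 2*(0)*conj(0) + 2*(6)*conj(-2) + 2*(0)*conj(0) + 4*(2)*conj(0) + 4*(0)*conj(0)]
      = (1/16)[(20) + (4) + (0) + (-24) + (0) + (0) + (0)] = 0/16 = 0
  <chi_rho, chi_7> = (1/16)[1*(10)*conj(2) + 1*(2)*conj(-2) + 2*(0)*conj(-sqrt(2)) + 2*(6)*conj(0) + 2*(0)*conj(sqrt(2)) + 4*(2)*conj(0) + 4*(0)*conj(0)]
      = (1/16)[(20) + (-4) + (0) + (0) + (0) + (0) + (0)] = 16/16 = 1
Dimension check: dim(rho) = sum (mult * dim) = 2*1 + 1*1 + 2*1 + 1*1 + 1*2 + 0*2 + 1*2 = 10 = chi_rho(e) = 10.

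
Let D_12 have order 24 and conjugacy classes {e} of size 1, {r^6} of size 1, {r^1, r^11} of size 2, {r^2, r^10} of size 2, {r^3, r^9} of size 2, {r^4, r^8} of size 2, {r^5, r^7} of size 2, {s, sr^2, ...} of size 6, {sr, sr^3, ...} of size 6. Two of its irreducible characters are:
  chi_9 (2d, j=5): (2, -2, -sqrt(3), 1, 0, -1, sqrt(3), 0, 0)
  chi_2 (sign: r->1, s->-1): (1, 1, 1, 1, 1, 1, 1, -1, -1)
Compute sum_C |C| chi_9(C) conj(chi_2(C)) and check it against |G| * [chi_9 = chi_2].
Sum = 0; so <chi_9, chi_2> = 0 (distinct irreducibles are orthogonal).

Compute term by term over conjugacy classes (|C| * chi_9(C) * conj(chi_2(C))):
  1*(2)*conj(1) + 1*(-2)*conj(1) + 2*(-sqrt(3))*conj(1) + 2*(1)*conj(1) + 2*(0)*conj(1) + 2*(-1)*conj(1) + 2*(sqrt(3))*conj(1) + 6*(0)*conj(-1) + 6*(0)*conj(-1)
  = (2) + (-2) + (-2*sqrt(3)) + (2) + (0) + (-2) + (2*sqrt(3)) + (0) + (0)
  = 0.
Dividing by |G| = 24 gives 0/24 = 0, matching the row-orthogonality relation <chi_9, chi_2> = [chi_9 = chi_2].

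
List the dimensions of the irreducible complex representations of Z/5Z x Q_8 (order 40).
Dimensions: 1, 1, 1, 1, 1, 1, 1, 1, 1, 1, 1, 1, 1, 1, 1, 1, 1, 1, 1, 1, 2, 2, 2, 2, 2

Working: There are 25 irreducibles (= number of conjugacy classes). Their dimensions d_i satisfy sum d_i^2 = |G| = 40: 1 + 1 + 1 + 1 + 1 + 1 + 1 + 1 + 1 + 1 + 1 + 1 + 1 + 1 + 1 + 1 + 1 + 1 + 1 + 1 + 4 + 4 + 4 + 4 + 4 = 40. (For the product with Z/5Z: each of the 5 1-dim characters of Z/5Z tensors with each irrep of Q_8, giving 5 copies of each Q_8-dimension.)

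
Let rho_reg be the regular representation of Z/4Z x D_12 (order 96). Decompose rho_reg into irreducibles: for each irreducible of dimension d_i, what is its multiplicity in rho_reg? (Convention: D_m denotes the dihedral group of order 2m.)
Each irreducible V_i of dimension d_i appears with multiplicity d_i, i.e. rho_reg = (direct sum over all irreducibles V_i) d_i V_i. The irreducible dimensions for Z/4Z x D_12 are 1, 1, 1, 1, 1, 1, 1, 1, 1, 1, 1, 1, 1, 1, 1, 1, 2, 2, 2, 2, 2, 2, 2, 2, 2, 2, 2, 2, 2, 2, 2, 2, 2, 2, 2, 2: 16 irreducibles of dimension 1, each with multiplicity 1; 20 irreducibles of dimension 2, each with multiplicity 2. Total dimension 16*1*1 + 20*2*2 = 96 = |G|.

Working: General theorem: in the regular representation of a finite group G, each irreducible appears with multiplicity equal to its dimension. Check: dim(rho_reg) = sum d_i^2 = 1 + 1 + 1 + 1 + 1 + 1 + 1 + 1 + 1 + 1 + 1 + 1 + 1 + 1 + 1 + 1 + 4 + 4 + 4 + 4 + 4 + 4 + 4 + 4 + 4 + 4 + 4 + 4 + 4 + 4 + 4 + 4 + 4 + 4 + 4 + 4 = 96 = |G|.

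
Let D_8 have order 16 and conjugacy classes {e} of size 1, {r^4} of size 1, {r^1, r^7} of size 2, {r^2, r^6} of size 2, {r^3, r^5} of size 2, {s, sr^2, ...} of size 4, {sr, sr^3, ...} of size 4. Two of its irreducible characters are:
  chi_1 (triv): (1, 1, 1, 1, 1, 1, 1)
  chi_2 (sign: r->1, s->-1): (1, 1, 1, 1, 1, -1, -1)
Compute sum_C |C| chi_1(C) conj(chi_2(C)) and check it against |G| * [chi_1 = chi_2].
Sum = 0; so <chi_1, chi_2> = 0 (distinct irreducibles are orthogonal).

Argument: Compute term by term over conjugacy classes (|C| * chi_1(C) * conj(chi_2(C))):
  1*(1)*conj(1) + 1*(1)*conj(1) + 2*(1)*conj(1) + 2*(1)*conj(1) + 2*(1)*conj(1) + 4*(1)*conj(-1) + 4*(1)*conj(-1)
  = (1) + (1) + (2) + (2) + (2) + (-4) + (-4)
  = 0.
Dividing by |G| = 16 gives 0/16 = 0, matching the row-orthogonality relation <chi_1, chi_2> = [chi_1 = chi_2].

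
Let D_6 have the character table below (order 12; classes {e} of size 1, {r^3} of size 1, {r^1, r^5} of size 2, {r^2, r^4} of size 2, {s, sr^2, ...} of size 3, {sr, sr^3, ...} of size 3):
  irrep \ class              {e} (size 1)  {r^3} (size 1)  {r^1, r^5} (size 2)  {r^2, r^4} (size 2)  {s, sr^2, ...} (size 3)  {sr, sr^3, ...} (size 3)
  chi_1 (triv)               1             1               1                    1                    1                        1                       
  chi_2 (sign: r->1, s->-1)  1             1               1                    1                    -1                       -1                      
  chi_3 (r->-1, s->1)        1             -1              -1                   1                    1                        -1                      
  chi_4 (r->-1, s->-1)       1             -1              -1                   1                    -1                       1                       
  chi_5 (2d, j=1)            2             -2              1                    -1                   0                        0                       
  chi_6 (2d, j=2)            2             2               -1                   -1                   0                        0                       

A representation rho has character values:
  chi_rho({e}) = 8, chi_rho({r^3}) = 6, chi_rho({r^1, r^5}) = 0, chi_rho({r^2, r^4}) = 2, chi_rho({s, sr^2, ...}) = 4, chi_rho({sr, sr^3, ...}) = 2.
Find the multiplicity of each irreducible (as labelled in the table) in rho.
Multiplicities: chi_1: 3, chi_2: 0, chi_3: 1, chi_4: 0, chi_5: 0, chi_6: 2.

Details: Use <chi_rho, chi> = (1/|G|) sum_C |C| * chi_rho(C) * conj(chi(C)) with |G| = 12 for each irreducible chi in the table:
  <chi_rho, chi_1> = (1/12)[1*(8)*conj(1) + 1*(6)*conj(1) + 2*(0)*conj(1) + 2*(2)*conj(1) + 3*(4)*conj(1) + 3*(2)*conj(1)]
      = (1/12)[(8) + (6) + (0) + (4) + (12) + (6)] = 36/12 = 3
  <chi_rho, chi_2> = (1/12)[1*(8)*conj(1) + 1*(6)*conj(1) + 2*(0)*conj(1) + 2*(2)*conj(1) + 3*(4)*conj(-1) + 3*(2)*conj(-1)]
      = (1/12)[(8) + (6) + (0) + (4) + (-12) + (-6)] = 0/12 = 0
  <chi_rho, chi_3> = (1/12)[1*(8)*conj(1) + 1*(6)*conj(-1) + 2*(0)*conj(-1) + 2*(2)*conj(1) + 3*(4)*conj(1) + 3*(2)*conj(-1)]
      = (1/12)[(8) + (-6) + (0) + (4) + (12) + (-6)] = 12/12 = 1
  <chi_rho, chi_4> = (1/12)[1*(8)*conj(1) + 1*(6)*conj(-1) + 2*(0)*conj(-1) + 2*(2)*conj(1) + 3*(4)*conj(-1) + 3*(2)*conj(1)]
      = (1/12)[(8) + (-6) + (0) + (4) + (-12) + (6)] = 0/12 = 0
  <chi_rho, chi_5> = (1/12)[1*(8)*conj(2) + 1*(6)*conj(-2) + 2*(0)*conj(1) + 2*(2)*conj(-1) + 3*(4)*conj(0) + 3*(2)*conj(0)]
      = (1/12)[(16) + (-12) + (0) + (-4) + (0) + (0)] = 0/12 = 0
  <chi_rho, chi_6> = (1/12)[1*(8)*conj(2) + 1*(6)*conj(2) + 2*(0)*conj(-1) + 2*(2)*conj(-1) + 3*(4)*conj(0) + 3*(2)*conj(0)]
      = (1/12)[(16) + (12) + (0) + (-4) + (0) + (0)] = 24/12 = 2
Dimension check: dim(rho) = sum (mult * dim) = 3*1 + 0*1 + 1*1 + 0*1 + 0*2 + 2*2 = 8 = chi_rho(e) = 8.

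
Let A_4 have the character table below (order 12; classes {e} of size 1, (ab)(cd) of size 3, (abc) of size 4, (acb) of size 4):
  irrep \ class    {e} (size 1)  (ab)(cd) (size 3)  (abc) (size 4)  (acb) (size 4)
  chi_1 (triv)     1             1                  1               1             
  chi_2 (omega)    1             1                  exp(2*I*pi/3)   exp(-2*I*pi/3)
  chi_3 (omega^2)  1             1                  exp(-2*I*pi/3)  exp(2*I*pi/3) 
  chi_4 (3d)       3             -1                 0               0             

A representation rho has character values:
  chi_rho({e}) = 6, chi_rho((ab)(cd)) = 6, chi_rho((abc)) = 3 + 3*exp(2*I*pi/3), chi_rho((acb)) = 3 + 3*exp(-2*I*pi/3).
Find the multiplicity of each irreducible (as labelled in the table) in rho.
Multiplicities: chi_1: 3, chi_2: 3, chi_3: 0, chi_4: 0.

Justification: Use <chi_rho, chi> = (1/|G|) sum_C |C| * chi_rho(C) * conj(chi(C)) with |G| = 12 for each irreducible chi in the table:
  <chi_rho, chi_1> = (1/12)[1*(6)*conj(1) + 3*(6)*conj(1) + 4*(3 + 3*exp(2*I*pi/3))*conj(1) + 4*(3 + 3*exp(-2*I*pi/3))*conj(1)]
      = (1/12)[(6) + (18) + (12 + 12*exp(2*I*pi/3)) + (12 + 12*exp(-2*I*pi/3))] = 36/12 = 3
  <chi_rho, chi_2> = (1/12)[1*(6)*conj(1) + 3*(6)*conj(1) + 4*(3 + 3*exp(2*I*pi/3))*conj(exp(2*I*pi/3)) + 4*(3 + 3*exp(-2*I*pi/3))*conj(exp(-2*I*pi/3))]
      = (1/12)[(6) + (18) + (12 + 12*exp(-2*I*pi/3)) + (12 + 12*exp(2*I*pi/3))] = 36/12 = 3
  <chi_rho, chi_3> = (1/12)[1*(6)*conj(1) + 3*(6)*conj(1) + 4*(3 + 3*exp(2*I*pi/3))*conj(exp(-2*I*pi/3)) + 4*(3 + 3*exp(-2*I*pi/3))*conj(exp(2*I*pi/3))]
      = (1/12)[(6) + (18) + (-12) + (-12)] = 0/12 = 0
  <chi_rho, chi_4> = (1/12)[1*(6)*conj(3) + 3*(6)*conj(-1) + 4*(3 + 3*exp(2*I*pi/3))*conj(0) + 4*(3 + 3*exp(-2*I*pi/3))*conj(0)]
      = (1/12)[(18) + (-18) + (0) + (0)] = 0/12 = 0
(Exp terms are combined using exp(i*s)*conj(exp(i*t)) = exp(i*(s-t)), and sums of them are collapsed using the identity that for every m > 1 the m distinct m-th roots of unity sum to 0, e.g. 1 + exp(2*I*pi/3) + exp(-2*I*pi/3) = 0.)
Dimension check: dim(rho) = sum (mult * dim) = 3*1 + 3*1 + 0*1 + 0*3 = 6 = chi_rho(e) = 6.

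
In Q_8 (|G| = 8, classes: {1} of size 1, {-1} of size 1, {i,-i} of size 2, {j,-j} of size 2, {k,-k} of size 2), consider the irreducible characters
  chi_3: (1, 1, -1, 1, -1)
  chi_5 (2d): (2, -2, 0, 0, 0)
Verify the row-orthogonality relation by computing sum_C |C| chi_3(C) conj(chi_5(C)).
Sum = 0; so <chi_3, chi_5> = 0 (distinct irreducibles are orthogonal).

Explanation: Compute term by term over conjugacy classes (|C| * chi_3(C) * conj(chi_5(C))):
  1*(1)*conj(2) + 1*(1)*conj(-2) + 2*(-1)*conj(0) + 2*(1)*conj(0) + 2*(-1)*conj(0)
  = (2) + (-2) + (0) + (0) + (0)
  = 0.
Dividing by |G| = 8 gives 0/8 = 0, matching the row-orthogonality relation <chi_3, chi_5> = [chi_3 = chi_5].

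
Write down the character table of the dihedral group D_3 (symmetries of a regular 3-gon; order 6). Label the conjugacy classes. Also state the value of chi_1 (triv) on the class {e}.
Conjugacy classes: {e} of size 1, {r^1, r^2} of size 2, {s, sr, ..., sr^2} of size 3.
Character table:
  irrep \ class              {e} (size 1)  {r^1, r^2} (size 2)  {s, sr, ..., sr^2} (size 3)
  chi_1 (triv)               1             1                    1                          
  chi_2 (sign: r->1, s->-1)  1             1                    -1                         
  chi_3 (2d, j=1)            2             -1                   0                          

Spot check: chi_1 (triv) on {e} = 1.

Working: D_3 has order 2*3 = 6 with 3 conjugacy classes, hence 3 irreducibles. Sum of squared dims 1 + 1 + 4 = 6 = |G|. Linear characters come from the abelianisation; the 2-dimensional irreps have character r^k -> 2*cos(2*pi*j*k/3), reflections -> 0.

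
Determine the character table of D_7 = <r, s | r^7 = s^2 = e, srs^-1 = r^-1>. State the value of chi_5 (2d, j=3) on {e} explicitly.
Conjugacy classes: {e} of size 1, {r^1, r^6} of size 2, {r^2, r^5} of size 2, {r^3, r^4} of size 2, {s, sr, ..., sr^6} of size 7.
Character table:
  irrep \ class              {e} (size 1)  {r^1, r^6} (size 2)  {r^2, r^5} (size 2)  {r^3, r^4} (size 2)  {s, sr, ..., sr^6} (size 7)
  chi_1 (triv)               1             1                    1                    1                    1                          
  chi_2 (sign: r->1, s->-1)  1             1                    1                    1                    -1                         
  chi_3 (2d, j=1)            2             2*cos(2*pi/7)        -2*cos(3*pi/7)       -2*cos(pi/7)         0                          
  chi_4 (2d, j=2)            2             -2*cos(3*pi/7)       -2*cos(pi/7)         2*cos(2*pi/7)        0                          
  chi_5 (2d, j=3)            2             -2*cos(pi/7)         2*cos(2*pi/7)        -2*cos(3*pi/7)       0                          

Spot check: chi_5 (2d, j=3) on {e} = 2.

Working: D_7 has order 2*7 = 14 with 5 conjugacy classes, hence 5 irreducibles. Sum of squared dims 1 + 1 + 4 + 4 + 4 = 14 = |G|. Linear characters come from the abelianisation; the 2-dimensional irreps have character r^k -> 2*cos(2*pi*j*k/7), reflections -> 0.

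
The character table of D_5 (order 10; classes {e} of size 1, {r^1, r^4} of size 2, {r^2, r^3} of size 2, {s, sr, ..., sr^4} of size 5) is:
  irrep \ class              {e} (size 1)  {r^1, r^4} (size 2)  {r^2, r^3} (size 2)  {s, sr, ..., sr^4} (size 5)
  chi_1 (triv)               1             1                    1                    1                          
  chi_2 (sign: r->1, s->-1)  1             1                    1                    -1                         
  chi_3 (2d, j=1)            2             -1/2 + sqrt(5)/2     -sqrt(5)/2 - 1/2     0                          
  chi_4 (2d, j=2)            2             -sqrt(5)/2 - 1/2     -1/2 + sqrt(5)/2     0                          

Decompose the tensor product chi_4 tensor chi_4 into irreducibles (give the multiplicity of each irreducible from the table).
chi_4 tensor chi_4 = chi_1 + chi_2 + chi_3 (all other irreducibles have multiplicity 0).

Solution. The character of a tensor product is the pointwise product (chi_4 * chi_4)(C) = chi_4(C) * chi_4(C):
  {e}: (2)*(2), {r^1, r^4}: (-sqrt(5)/2 - 1/2)*(-sqrt(5)/2 - 1/2), {r^2, r^3}: (-1/2 + sqrt(5)/2)*(-1/2 + sqrt(5)/2), {s, sr, ..., sr^4}: (0)*(0)
so (chi_4 * chi_4) takes values
  {e} -> 4, {r^1, r^4} -> sqrt(5)/2 + 3/2, {r^2, r^3} -> 3/2 - sqrt(5)/2, {s, sr, ..., sr^4} -> 0.
Now take the inner product of this character with each irreducible chi from the table, <chi_4*chi_4, chi> = (1/10) sum_C |C| (chi_4*chi_4)(C) conj(chi(C)):
  <chi_4*chi_4, chi_1> = (1/10)[1*(4)*conj(1) + 2*(sqrt(5)/2 + 3/2)*conj(1) + 2*(3/2 - sqrt(5)/2)*conj(1) + 5*(0)*conj(1)]
      = (1/10)[(4) + (sqrt(5) + 3) + (3 - sqrt(5)) + (0)] = 10/10 = 1
  <chi_4*chi_4, chi_2> = (1/10)[1*(4)*conj(1) + 2*(sqrt(5)/2 + 3/2)*conj(1) + 2*(3/2 - sqrt(5)/2)*conj(1) + 5*(0)*conj(-1)]
      = (1/10)[(4) + (sqrt(5) + 3) + (3 - sqrt(5)) + (0)] = 10/10 = 1
  <chi_4*chi_4, chi_3> = (1/10)[1*(4)*conj(2) + 2*(sqrt(5)/2 + 3/2)*conj(-1/2 + sqrt(5)/2) + 2*(3/2 - sqrt(5)/2)*conj(-sqrt(5)/2 - 1/2) + 5*(0)*conj(0)]
      = (1/10)[(8) + (1 + sqrt(5)) + (1 - sqrt(5)) + (0)] = 10/10 = 1
  <chi_4*chi_4, chi_4> = (1/10)[1*(4)*conj(2) + 2*(sqrt(5)/2 + 3/2)*conj(-sqrt(5)/2 - 1/2) + 2*(3/2 - sqrt(5)/2)*conj(-1/2 + sqrt(5)/2) + 5*(0)*conj(0)]
      = (1/10)[(8) + (-2*sqrt(5) - 4) + (-4 + 2*sqrt(5)) + (0)] = 0/10 = 0
Hence the multiplicities are chi_1: 1, chi_2: 1, chi_3: 1. Dimension check: dim(chi_4)*dim(chi_4) = 2*2 = 4 and sum (mult * dim) = 1*1 + 1*1 + 1*2 = 4.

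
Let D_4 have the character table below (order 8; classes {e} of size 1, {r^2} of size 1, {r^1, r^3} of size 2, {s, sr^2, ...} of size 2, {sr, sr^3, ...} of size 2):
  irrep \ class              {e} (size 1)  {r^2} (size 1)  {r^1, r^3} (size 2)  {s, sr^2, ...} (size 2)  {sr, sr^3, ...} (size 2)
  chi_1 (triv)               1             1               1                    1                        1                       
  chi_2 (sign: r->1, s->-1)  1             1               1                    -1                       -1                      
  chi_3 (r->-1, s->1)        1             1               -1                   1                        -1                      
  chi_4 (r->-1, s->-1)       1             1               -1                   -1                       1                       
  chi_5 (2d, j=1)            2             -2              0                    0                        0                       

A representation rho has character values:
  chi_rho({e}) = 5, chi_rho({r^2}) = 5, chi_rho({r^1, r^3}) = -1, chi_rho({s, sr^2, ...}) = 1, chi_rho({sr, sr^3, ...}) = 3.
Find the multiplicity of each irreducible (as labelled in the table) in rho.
Multiplicities: chi_1: 2, chi_2: 0, chi_3: 1, chi_4: 2, chi_5: 0.

Working: Use <chi_rho, chi> = (1/|G|) sum_C |C| * chi_rho(C) * conj(chi(C)) with |G| = 8 for each irreducible chi in the table:
  <chi_rho, chi_1> = (1/8)[1*(5)*conj(1) + 1*(5)*conj(1) + 2*(-1)*conj(1) + 2*(1)*conj(1) + 2*(3)*conj(1)]
      = (1/8)[(5) + (5) + (-2) + (2) + (6)] = 16/8 = 2
  <chi_rho, chi_2> = (1/8)[1*(5)*conj(1) + 1*(5)*conj(1) + 2*(-1)*conj(1) + 2*(1)*conj(-1) + 2*(3)*conj(-1)]
      = (1/8)[(5) + (5) + (-2) + (-2) + (-6)] = 0/8 = 0
  <chi_rho, chi_3> = (1/8)[1*(5)*conj(1) + 1*(5)*conj(1) + 2*(-1)*conj(-1) + 2*(1)*conj(1) + 2*(3)*conj(-1)]
      = (1/8)[(5) + (5) + (2) + (2) + (-6)] = 8/8 = 1
  <chi_rho, chi_4> = (1/8)[1*(5)*conj(1) + 1*(5)*conj(1) + 2*(-1)*conj(-1) + 2*(1)*conj(-1) + 2*(3)*conj(1)]
      = (1/8)[(5) + (5) + (2) + (-2) + (6)] = 16/8 = 2
  <chi_rho, chi_5> = (1/8)[1*(5)*conj(2) + 1*(5)*conj(-2) + 2*(-1)*conj(0) + 2*(1)*conj(0) + 2*(3)*conj(0)]
      = (1/8)[(10) + (-10) + (0) + (0) + (0)] = 0/8 = 0
Dimension check: dim(rho) = sum (mult * dim) = 2*1 + 0*1 + 1*1 + 2*1 + 0*2 = 5 = chi_rho(e) = 5.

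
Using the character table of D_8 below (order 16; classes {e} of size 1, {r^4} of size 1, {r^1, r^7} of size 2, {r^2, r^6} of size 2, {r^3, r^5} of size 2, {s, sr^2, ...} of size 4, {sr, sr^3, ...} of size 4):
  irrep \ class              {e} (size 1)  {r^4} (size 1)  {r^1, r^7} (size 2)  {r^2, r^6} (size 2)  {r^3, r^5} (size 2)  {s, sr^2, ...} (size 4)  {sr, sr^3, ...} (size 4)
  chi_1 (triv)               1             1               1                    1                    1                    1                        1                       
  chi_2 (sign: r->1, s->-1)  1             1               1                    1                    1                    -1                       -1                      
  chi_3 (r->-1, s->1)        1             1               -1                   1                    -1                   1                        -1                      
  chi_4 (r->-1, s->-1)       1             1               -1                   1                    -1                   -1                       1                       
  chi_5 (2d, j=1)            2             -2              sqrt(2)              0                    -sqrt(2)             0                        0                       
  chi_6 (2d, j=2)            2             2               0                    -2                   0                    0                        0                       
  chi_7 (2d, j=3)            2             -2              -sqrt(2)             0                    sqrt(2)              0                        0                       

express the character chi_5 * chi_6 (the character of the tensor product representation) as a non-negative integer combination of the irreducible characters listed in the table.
chi_5 tensor chi_6 = chi_5 + chi_7 (all other irreducibles have multiplicity 0).

Solution. The character of a tensor product is the pointwise product (chi_5 * chi_6)(C) = chi_5(C) * chi_6(C):
  {e}: (2)*(2), {r^4}: (-2)*(2), {r^1, r^7}: (sqrt(2))*(0), {r^2, r^6}: (0)*(-2), {r^3, r^5}: (-sqrt(2))*(0), {s, sr^2, ...}: (0)*(0), {sr, sr^3, ...}: (0)*(0)
so (chi_5 * chi_6) takes values
  {e} -> 4, {r^4} -> -4, {r^1, r^7} -> 0, {r^2, r^6} -> 0, {r^3, r^5} -> 0, {s, sr^2, ...} -> 0, {sr, sr^3, ...} -> 0.
Now take the inner product of this character with each irreducible chi from the table, <chi_5*chi_6, chi> = (1/16) sum_C |C| (chi_5*chi_6)(C) conj(chi(C)):
  <chi_5*chi_6, chi_1> = (1/16)[1*(4)*conj(1) + 1*(-4)*conj(1) + 2*(0)*conj(1) + 2*(0)*conj(1) + 2*(0)*conj(1) + 4*(0)*conj(1) + 4*(0)*conj(1)]
      = (1/16)[(4) + (-4) + (0) + (0) + (0) + (0) + (0)] = 0/16 = 0
  <chi_5*chi_6, chi_2> = (1/16)[1*(4)*conj(1) + 1*(-4)*conj(1) + 2*(0)*conj(1) + 2*(0)*conj(1) + 2*(0)*conj(1) + 4*(0)*conj(-1) + 4*(0)*conj(-1)]
      = (1/16)[(4) + (-4) + (0) + (0) + (0) + (0) + (0)] = 0/16 = 0
  <chi_5*chi_6, chi_3> = (1/16)[1*(4)*conj(1) + 1*(-4)*conj(1) + 2*(0)*conj(-1) + 2*(0)*conj(1) + 2*(0)*conj(-1) + 4*(0)*conj(1) + 4*(0)*conj(-1)]
      = (1/16)[(4) + (-4) + (0) + (0) + (0) + (0) + (0)] = 0/16 = 0
  <chi_5*chi_6, chi_4> = (1/16)[1*(4)*conj(1) + 1*(-4)*conj(1) + 2*(0)*conj(-1) + 2*(0)*conj(1) + 2*(0)*conj(-1) + 4*(0)*conj(-1) + 4*(0)*conj(1)]
      = (1/16)[(4) + (-4) + (0) + (0) + (0) + (0) + (0)] = 0/16 = 0
  <chi_5*chi_6, chi_5> = (1/16)[1*(4)*conj(2) + 1*(-4)*conj(-2) + 2*(0)*conj(sqrt(2)) + 2*(0)*conj(0) + 2*(0)*conj(-sqrt(2)) + 4*(0)*conj(0) + 4*(0)*conj(0)]
      = (1/16)[(8) + (8) + (0) + (0) + (0) + (0) + (0)] = 16/16 = 1
  <chi_5*chi_6, chi_6> = (1/16)[1*(4)*conj(2) + 1*(-4)*conj(2) + 2*(0)*conj(0) + 2*(0)*conj(-2) + 2*(0)*conj(0) + 4*(0)*conj(0) + 4*(0)*conj(0)]
      = (1/16)[(8) + (-8) + (0) + (0) + (0) + (0) + (0)] = 0/16 = 0
  <chi_5*chi_6, chi_7> = (1/16)[1*(4)*conj(2) + 1*(-4)*conj(-2) + 2*(0)*conj(-sqrt(2)) + 2*(0)*conj(0) + 2*(0)*conj(sqrt(2)) + 4*(0)*conj(0) + 4*(0)*conj(0)]
      = (1/16)[(8) + (8) + (0) + (0) + (0) + (0) + (0)] = 16/16 = 1
Hence the multiplicities are chi_5: 1, chi_7: 1. Dimension check: dim(chi_5)*dim(chi_6) = 2*2 = 4 and sum (mult * dim) = 1*2 + 1*2 = 4.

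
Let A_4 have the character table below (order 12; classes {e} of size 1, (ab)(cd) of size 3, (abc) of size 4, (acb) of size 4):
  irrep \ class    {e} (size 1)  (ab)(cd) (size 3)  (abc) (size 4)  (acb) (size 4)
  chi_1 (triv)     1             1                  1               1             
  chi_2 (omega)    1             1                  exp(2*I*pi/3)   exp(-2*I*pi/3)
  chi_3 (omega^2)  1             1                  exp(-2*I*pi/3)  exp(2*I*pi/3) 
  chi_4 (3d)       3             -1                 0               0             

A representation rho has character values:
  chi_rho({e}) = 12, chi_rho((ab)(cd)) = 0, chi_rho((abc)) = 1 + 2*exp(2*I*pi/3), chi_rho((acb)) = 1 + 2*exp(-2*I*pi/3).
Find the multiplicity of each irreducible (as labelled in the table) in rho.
Multiplicities: chi_1: 1, chi_2: 2, chi_3: 0, chi_4: 3.

Proof sketch: Use <chi_rho, chi> = (1/|G|) sum_C |C| * chi_rho(C) * conj(chi(C)) with |G| = 12 for each irreducible chi in the table:
  <chi_rho, chi_1> = (1/12)[1*(12)*conj(1) + 3*(0)*conj(1) + 4*(1 + 2*exp(2*I*pi/3))*conj(1) + 4*(1 + 2*exp(-2*I*pi/3))*conj(1)]
      = (1/12)[(12) + (0) + (4 + 8*exp(2*I*pi/3)) + (4 + 8*exp(-2*I*pi/3))] = 12/12 = 1
  <chi_rho, chi_2> = (1/12)[1*(12)*conj(1) + 3*(0)*conj(1) + 4*(1 + 2*exp(2*I*pi/3))*conj(exp(2*I*pi/3)) + 4*(1 + 2*exp(-2*I*pi/3))*conj(exp(-2*I*pi/3))]
      = (1/12)[(12) + (0) + (8 + 4*exp(-2*I*pi/3)) + (8 + 4*exp(2*I*pi/3))] = 24/12 = 2
  <chi_rho, chi_3> = (1/12)[1*(12)*conj(1) + 3*(0)*conj(1) + 4*(1 + 2*exp(2*I*pi/3))*conj(exp(-2*I*pi/3)) + 4*(1 + 2*exp(-2*I*pi/3))*conj(exp(2*I*pi/3))]
      = (1/12)[(12) + (0) + (8*exp(-2*I*pi/3) + 4*exp(2*I*pi/3)) + (4*exp(-2*I*pi/3) + 8*exp(2*I*pi/3))] = 0/12 = 0
  <chi_rho, chi_4> = (1/12)[1*(12)*conj(3) + 3*(0)*conj(-1) + 4*(1 + 2*exp(2*I*pi/3))*conj(0) + 4*(1 + 2*exp(-2*I*pi/3))*conj(0)]
      = (1/12)[(36) + (0) + (0) + (0)] = 36/12 = 3
(Exp terms are combined using exp(i*s)*conj(exp(i*t)) = exp(i*(s-t)), and sums of them are collapsed using the identity that for every m > 1 the m distinct m-th roots of unity sum to 0, e.g. 1 + exp(2*I*pi/3) + exp(-2*I*pi/3) = 0.)
Dimension check: dim(rho) = sum (mult * dim) = 1*1 + 2*1 + 0*1 + 3*3 = 12 = chi_rho(e) = 12.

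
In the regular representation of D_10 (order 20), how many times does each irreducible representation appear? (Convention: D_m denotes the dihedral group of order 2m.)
Each irreducible V_i of dimension d_i appears with multiplicity d_i, i.e. rho_reg = (direct sum over all irreducibles V_i) d_i V_i. The irreducible dimensions for D_10 are 1, 1, 1, 1, 2, 2, 2, 2: 4 irreducibles of dimension 1, each with multiplicity 1; 4 irreducibles of dimension 2, each with multiplicity 2. Total dimension 4*1*1 + 4*2*2 = 20 = |G|.

Argument: General theorem: in the regular representation of a finite group G, each irreducible appears with multiplicity equal to its dimension. Check: dim(rho_reg) = sum d_i^2 = 1 + 1 + 1 + 1 + 4 + 4 + 4 + 4 = 20 = |G|.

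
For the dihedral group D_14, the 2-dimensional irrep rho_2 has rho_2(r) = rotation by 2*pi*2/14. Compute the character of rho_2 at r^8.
chi_{rho_2}(r^8) = 2*cos(2*pi*2*8/14) = 2*cos(16*pi/7)

Explanation: rho_2(r^8) is rotation by angle 2*pi*2*8/14, whose trace is 2*cos(2*pi*2*8/14) = 2*cos(16*pi/7).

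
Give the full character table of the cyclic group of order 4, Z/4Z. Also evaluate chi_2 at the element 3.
Character table of Z/4Z (irreps indexed chi_0,...,chi_3 with chi_k(m) = zeta_4^(k*m), zeta_4 = exp(2*pi*i/4)):
  irrep \ class  {0} (size 1)  {1} (size 1)  {2} (size 1)  {3} (size 1)
  chi_0          1             1             1             1           
  chi_1          1             I             -1            -I          
  chi_2          1             -1            1             -1          
  chi_3          1             -I            -1            I           

Spot check: chi_2(3) = zeta_4^(2*3) = zeta_4^6 = -1.

Proof sketch: Z/4Z is abelian, so all 4 irreducible complex representations are 1-dimensional. They are given by chi_k(m) = zeta_4^(k*m) for k = 0,...,3. Row orthogonality: sum_m chi_k(m) conj(chi_l(m)) = 4 * [k = l].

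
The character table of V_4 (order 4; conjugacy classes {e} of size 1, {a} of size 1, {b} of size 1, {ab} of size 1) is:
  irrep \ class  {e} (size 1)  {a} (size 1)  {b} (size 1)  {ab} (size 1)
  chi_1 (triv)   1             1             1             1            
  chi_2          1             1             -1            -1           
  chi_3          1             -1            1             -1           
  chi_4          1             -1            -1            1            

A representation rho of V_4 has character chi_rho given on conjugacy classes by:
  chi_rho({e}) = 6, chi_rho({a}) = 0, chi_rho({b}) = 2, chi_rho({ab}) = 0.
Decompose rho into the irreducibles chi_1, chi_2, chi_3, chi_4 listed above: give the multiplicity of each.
Multiplicities: chi_1: 2, chi_2: 1, chi_3: 2, chi_4: 1.

Explanation: Use <chi_rho, chi> = (1/|G|) sum_C |C| * chi_rho(C) * conj(chi(C)) with |G| = 4 for each irreducible chi in the table:
  <chi_rho, chi_1> = (1/4)[1*(6)*conj(1) + 1*(0)*conj(1) + 1*(2)*conj(1) + 1*(0)*conj(1)]
      = (1/4)[(6) + (0) + (2) + (0)] = 8/4 = 2
  <chi_rho, chi_2> = (1/4)[1*(6)*conj(1) + 1*(0)*conj(1) + 1*(2)*conj(-1) + 1*(0)*conj(-1)]
      = (1/4)[(6) + (0) + (-2) + (0)] = 4/4 = 1
  <chi_rho, chi_3> = (1/4)[1*(6)*conj(1) + 1*(0)*conj(-1) + 1*(2)*conj(1) + 1*(0)*conj(-1)]
      = (1/4)[(6) + (0) + (2) + (0)] = 8/4 = 2
  <chi_rho, chi_4> = (1/4)[1*(6)*conj(1) + 1*(0)*conj(-1) + 1*(2)*conj(-1) + 1*(0)*conj(1)]
      = (1/4)[(6) + (0) + (-2) + (0)] = 4/4 = 1
Dimension check: dim(rho) = sum (mult * dim) = 2*1 + 1*1 + 2*1 + 1*1 = 6 = chi_rho(e) = 6.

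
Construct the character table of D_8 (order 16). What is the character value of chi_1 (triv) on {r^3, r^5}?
Conjugacy classes: {e} of size 1, {r^4} of size 1, {r^1, r^7} of size 2, {r^2, r^6} of size 2, {r^3, r^5} of size 2, {s, sr^2, ...} of size 4, {sr, sr^3, ...} of size 4.
Character table:
  irrep \ class              {e} (size 1)  {r^4} (size 1)  {r^1, r^7} (size 2)  {r^2, r^6} (size 2)  {r^3, r^5} (size 2)  {s, sr^2, ...} (size 4)  {sr, sr^3, ...} (size 4)
  chi_1 (triv)               1             1               1                    1                    1                    1                        1                       
  chi_2 (sign: r->1, s->-1)  1             1               1                    1                    1                    -1                       -1                      
  chi_3 (r->-1, s->1)        1             1               -1                   1                    -1                   1                        -1                      
  chi_4 (r->-1, s->-1)       1             1               -1                   1                    -1                   -1                       1                       
  chi_5 (2d, j=1)            2             -2              sqrt(2)              0                    -sqrt(2)             0                        0                       
  chi_6 (2d, j=2)            2             2               0                    -2                   0                    0                        0                       
  chi_7 (2d, j=3)            2             -2              -sqrt(2)             0                    sqrt(2)              0                        0                       

Spot check: chi_1 (triv) on {r^3, r^5} = 1.

Working: D_8 has order 2*8 = 16 with 7 conjugacy classes, hence 7 irreducibles. Sum of squared dims 1 + 1 + 1 + 1 + 4 + 4 + 4 = 16 = |G|. Linear characters come from the abelianisation; the 2-dimensional irreps have character r^k -> 2*cos(2*pi*j*k/8), reflections -> 0.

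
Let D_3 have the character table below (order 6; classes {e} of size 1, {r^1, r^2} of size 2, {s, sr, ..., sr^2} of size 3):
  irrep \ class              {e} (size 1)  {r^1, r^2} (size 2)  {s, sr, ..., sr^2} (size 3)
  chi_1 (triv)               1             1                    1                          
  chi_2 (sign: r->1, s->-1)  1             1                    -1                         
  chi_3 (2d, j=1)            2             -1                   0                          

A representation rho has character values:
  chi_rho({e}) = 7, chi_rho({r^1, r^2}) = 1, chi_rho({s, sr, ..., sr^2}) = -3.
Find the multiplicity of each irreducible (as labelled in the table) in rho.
Multiplicities: chi_1: 0, chi_2: 3, chi_3: 2.

Working: Use <chi_rho, chi> = (1/|G|) sum_C |C| * chi_rho(C) * conj(chi(C)) with |G| = 6 for each irreducible chi in the table:
  <chi_rho, chi_1> = (1/6)[1*(7)*conj(1) + 2*(1)*conj(1) + 3*(-3)*conj(1)]
      = (1/6)[(7) + (2) + (-9)] = 0/6 = 0
  <chi_rho, chi_2> = (1/6)[1*(7)*conj(1) + 2*(1)*conj(1) + 3*(-3)*conj(-1)]
      = (1/6)[(7) + (2) + (9)] = 18/6 = 3
  <chi_rho, chi_3> = (1/6)[1*(7)*conj(2) + 2*(1)*conj(-1) + 3*(-3)*conj(0)]
      = (1/6)[(14) + (-2) + (0)] = 12/6 = 2
Dimension check: dim(rho) = sum (mult * dim) = 0*1 + 3*1 + 2*2 = 7 = chi_rho(e) = 7.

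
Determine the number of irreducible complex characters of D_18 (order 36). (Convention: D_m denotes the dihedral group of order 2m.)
12

Argument: The number of irreducible complex representations of a finite group equals its number of conjugacy classes. D_18 has 12 conjugacy classes (n/2 + 3 for n even), so D_18 (order 36) has exactly 12 irreducible complex representations.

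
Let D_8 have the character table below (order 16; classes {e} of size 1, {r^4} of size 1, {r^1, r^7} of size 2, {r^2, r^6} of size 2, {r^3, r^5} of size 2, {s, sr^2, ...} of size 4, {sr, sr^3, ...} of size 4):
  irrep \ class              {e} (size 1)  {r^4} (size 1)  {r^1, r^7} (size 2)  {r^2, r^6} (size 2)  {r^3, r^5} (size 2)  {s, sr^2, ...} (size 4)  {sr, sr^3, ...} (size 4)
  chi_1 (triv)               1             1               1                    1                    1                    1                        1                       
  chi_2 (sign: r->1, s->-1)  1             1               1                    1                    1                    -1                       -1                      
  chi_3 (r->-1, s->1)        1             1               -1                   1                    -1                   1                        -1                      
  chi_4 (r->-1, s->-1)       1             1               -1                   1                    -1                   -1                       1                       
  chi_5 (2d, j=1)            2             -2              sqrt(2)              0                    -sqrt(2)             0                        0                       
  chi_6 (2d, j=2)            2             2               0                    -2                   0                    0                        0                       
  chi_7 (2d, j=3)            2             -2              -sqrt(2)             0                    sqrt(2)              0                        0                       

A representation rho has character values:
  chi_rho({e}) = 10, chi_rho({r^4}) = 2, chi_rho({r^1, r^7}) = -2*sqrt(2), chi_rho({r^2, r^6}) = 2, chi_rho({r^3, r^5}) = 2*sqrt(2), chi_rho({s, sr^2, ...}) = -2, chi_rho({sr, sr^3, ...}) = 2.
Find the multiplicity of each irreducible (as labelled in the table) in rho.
Multiplicities: chi_1: 1, chi_2: 1, chi_3: 0, chi_4: 2, chi_5: 0, chi_6: 1, chi_7: 2.

Reasoning: Use <chi_rho, chi> = (1/|G|) sum_C |C| * chi_rho(C) * conj(chi(C)) with |G| = 16 for each irreducible chi in the table:
  <chi_rho, chi_1> = (1/16)[1*(10)*conj(1) + 1*(2)*conj(1) + 2*(-2*sqrt(2))*conj(1) + 2*(2)*conj(1) + 2*(2*sqrt(2))*conj(1) + 4*(-2)*conj(1) + 4*(2)*conj(1)]
      = (1/16)[(10) + (2) + (-4*sqrt(2)) + (4) + (4*sqrt(2)) + (-8) + (8)] = 16/16 = 1
  <chi_rho, chi_2> = (1/16)[1*(10)*conj(1) + 1*(2)*conj(1) + 2*(-2*sqrt(2))*conj(1) + 2*(2)*conj(1) + 2*(2*sqrt(2))*conj(1) + 4*(-2)*conj(-1) + 4*(2)*conj(-1)]
      = (1/16)[(10) + (2) + (-4*sqrt(2)) + (4) + (4*sqrt(2)) + (8) + (-8)] = 16/16 = 1
  <chi_rho, chi_3> = (1/16)[1*(10)*conj(1) + 1*(2)*conj(1) + 2*(-2*sqrt(2))*conj(-1) + 2*(2)*conj(1) + 2*(2*sqrt(2))*conj(-1) + 4*(-2)*conj(1) + 4*(2)*conj(-1)]
      = (1/16)[(10) + (2) + (4*sqrt(2)) + (4) + (-4*sqrt(2)) + (-8) + (-8)] = 0/16 = 0
  <chi_rho, chi_4> = (1/16)[1*(10)*conj(1) + 1*(2)*conj(1) + 2*(-2*sqrt(2))*conj(-1) + 2*(2)*conj(1) + 2*(2*sqrt(2))*conj(-1) + 4*(-2)*conj(-1) + 4*(2)*conj(1)]
      = (1/16)[(10) + (2) + (4*sqrt(2)) + (4) + (-4*sqrt(2)) + (8) + (8)] = 32/16 = 2
  <chi_rho, chi_5> = (1/16)[1*(10)*conj(2) + 1*(2)*conj(-2) + 2*(-2*sqrt(2))*conj(sqrt(2)) + 2*(2)*conj(0) + 2*(2*sqrt(2))*conj(-sqrt(2)) + 4*(-2)*conj(0) + 4*(2)*conj(0)]
      = (1/16)[(20) + (-4) + (-8) + (0) + (-8) + (0) + (0)] = 0/16 = 0
  <chi_rho, chi_6> = (1/16)[1*(10)*conj(2) + 1*(2)*conj(2) + 2*(-2*sqrt(2))*conj(0) + 2*(2)*conj(-2) + 2*(2*sqrt(2))*conj(0) + 4*(-2)*conj(0) + 4*(2)*conj(0)]
      = (1/16)[(20) + (4) + (0) + (-8) + (0) + (0) + (0)] = 16/16 = 1
  <chi_rho, chi_7> = (1/16)[1*(10)*conj(2) + 1*(2)*conj(-2) + 2*(-2*sqrt(2))*conj(-sqrt(2)) + 2*(2)*conj(0) + 2*(2*sqrt(2))*conj(sqrt(2)) + 4*(-2)*conj(0) + 4*(2)*conj(0)]
      = (1/16)[(20) + (-4) + (8) + (0) + (8) + (0) + (0)] = 32/16 = 2
Dimension check: dim(rho) = sum (mult * dim) = 1*1 + 1*1 + 0*1 + 2*1 + 0*2 + 1*2 + 2*2 = 10 = chi_rho(e) = 10.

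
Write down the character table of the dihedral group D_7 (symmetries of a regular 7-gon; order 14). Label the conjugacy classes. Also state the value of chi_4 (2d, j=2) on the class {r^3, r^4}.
Conjugacy classes: {e} of size 1, {r^1, r^6} of size 2, {r^2, r^5} of size 2, {r^3, r^4} of size 2, {s, sr, ..., sr^6} of size 7.
Character table:
  irrep \ class              {e} (size 1)  {r^1, r^6} (size 2)  {r^2, r^5} (size 2)  {r^3, r^4} (size 2)  {s, sr, ..., sr^6} (size 7)
  chi_1 (triv)               1             1                    1                    1                    1                          
  chi_2 (sign: r->1, s->-1)  1             1                    1                    1                    -1                         
  chi_3 (2d, j=1)            2             2*cos(2*pi/7)        -2*cos(3*pi/7)       -2*cos(pi/7)         0                          
  chi_4 (2d, j=2)            2             -2*cos(3*pi/7)       -2*cos(pi/7)         2*cos(2*pi/7)        0                          
  chi_5 (2d, j=3)            2             -2*cos(pi/7)         2*cos(2*pi/7)        -2*cos(3*pi/7)       0                          

Spot check: chi_4 (2d, j=2) on {r^3, r^4} = 2*cos(2*pi/7).

Proof sketch: D_7 has order 2*7 = 14 with 5 conjugacy classes, hence 5 irreducibles. Sum of squared dims 1 + 1 + 4 + 4 + 4 = 14 = |G|. Linear characters come from the abelianisation; the 2-dimensional irreps have character r^k -> 2*cos(2*pi*j*k/7), reflections -> 0.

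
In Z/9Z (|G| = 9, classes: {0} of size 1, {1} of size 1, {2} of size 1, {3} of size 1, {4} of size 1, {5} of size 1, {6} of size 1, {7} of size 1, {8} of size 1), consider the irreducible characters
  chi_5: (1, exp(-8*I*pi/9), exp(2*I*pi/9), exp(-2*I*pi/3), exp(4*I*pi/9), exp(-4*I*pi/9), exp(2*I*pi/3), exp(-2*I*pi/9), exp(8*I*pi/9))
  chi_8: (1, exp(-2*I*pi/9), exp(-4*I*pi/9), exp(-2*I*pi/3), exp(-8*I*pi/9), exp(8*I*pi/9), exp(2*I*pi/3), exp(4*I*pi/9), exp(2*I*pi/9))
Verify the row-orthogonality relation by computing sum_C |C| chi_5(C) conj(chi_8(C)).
Sum = 0; so <chi_5, chi_8> = 0 (distinct irreducibles are orthogonal).

Justification: Compute term by term over conjugacy classes (|C| * chi_5(C) * conj(chi_8(C))):
  1*(1)*conj(1) + 1*(exp(-8*I*pi/9))*conj(exp(-2*I*pi/9)) + 1*(exp(2*I*pi/9))*conj(exp(-4*I*pi/9)) + 1*(exp(-2*I*pi/3))*conj(exp(-2*I*pi/3)) + 1*(exp(4*I*pi/9))*conj(exp(-8*I*pi/9)) + 1*(exp(-4*I*pi/9))*conj(exp(8*I*pi/9)) + 1*(exp(2*I*pi/3))*conj(exp(2*I*pi/3)) + 1*(exp(-2*I*pi/9))*conj(exp(4*I*pi/9)) + 1*(exp(8*I*pi/9))*conj(exp(2*I*pi/9))
  = (1) + (exp(-2*I*pi/3)) + (exp(2*I*pi/3)) + (1) + (exp(-2*I*pi/3)) + (exp(2*I*pi/3)) + (1) + (exp(-2*I*pi/3)) + (exp(2*I*pi/3))
  = 0.
(Exp terms are combined using exp(i*s)*conj(exp(i*t)) = exp(i*(s-t)), and sums of them are collapsed using the identity that for every m > 1 the m distinct m-th roots of unity sum to 0, e.g. 1 + exp(2*I*pi/3) + exp(-2*I*pi/3) = 0.)
Dividing by |G| = 9 gives 0/9 = 0, matching the row-orthogonality relation <chi_5, chi_8> = [chi_5 = chi_8].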